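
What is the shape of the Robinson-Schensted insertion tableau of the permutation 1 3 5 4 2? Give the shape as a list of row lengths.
[3, 1, 1]

Row-insert each entry into an empty tableau.

After inserting 1: P = [[1]].
After inserting 3: P = [[1, 3]].
After inserting 5: P = [[1, 3, 5]].
After inserting 4: P = [[1, 3, 4], [5]].
After inserting 2: P = [[1, 2, 4], [3], [5]].

The final insertion tableau P = [[1, 2, 4], [3], [5]] has shape [3, 1, 1].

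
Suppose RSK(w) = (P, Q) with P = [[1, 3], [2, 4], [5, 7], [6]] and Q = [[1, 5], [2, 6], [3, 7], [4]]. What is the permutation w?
Reverse the RSK construction: for i from n down to 1, find the cell of Q containing i, remove the entry at that cell from P, and reverse-bump it up through P; the value ejected from row 1 is w(i).

Step i=7: Q has 7 at row 3, column 2; remove 7 from row 3 of P and reverse-bump: 7 enters row 2 and ejects 4; 4 enters row 1 and ejects 3. So w(7) = 3. P is now [[1, 4], [2, 7], [5], [6]].
Step i=6: Q has 6 at row 2, column 2; remove 7 from row 2 of P and reverse-bump: 7 enters row 1 and ejects 4. So w(6) = 4. P is now [[1, 7], [2], [5], [6]].
Step i=5: Q has 5 at row 1, column 2; remove that cell from P, ejecting 7. So w(5) = 7. P is now [[1], [2], [5], [6]].
Step i=4: Q has 4 at row 4, column 1; remove 6 from row 4 of P and reverse-bump: 6 enters row 3 and ejects 5; 5 enters row 2 and ejects 2; 2 enters row 1 and ejects 1. So w(4) = 1. P is now [[2], [5], [6]].
Step i=3: Q has 3 at row 3, column 1; remove 6 from row 3 of P and reverse-bump: 6 enters row 2 and ejects 5; 5 enters row 1 and ejects 2. So w(3) = 2. P is now [[5], [6]].
Step i=2: Q has 2 at row 2, column 1; remove 6 from row 2 of P and reverse-bump: 6 enters row 1 and ejects 5. So w(2) = 5. P is now [[6]].
Step i=1: Q has 1 at row 1, column 1; remove that cell from P, ejecting 6. So w(1) = 6. P is now [].

So w = 6 5 2 1 7 4 3.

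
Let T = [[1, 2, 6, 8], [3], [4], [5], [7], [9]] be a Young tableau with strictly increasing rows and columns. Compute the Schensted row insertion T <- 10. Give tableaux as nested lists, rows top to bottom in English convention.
10 is larger than every entry of row 1, so it is appended to row 1. The new tableau is [[1, 2, 6, 8, 10], [3], [4], [5], [7], [9]].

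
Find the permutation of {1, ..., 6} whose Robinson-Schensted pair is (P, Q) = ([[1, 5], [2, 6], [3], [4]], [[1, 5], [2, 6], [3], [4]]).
4 3 2 1 6 5

Reverse the RSK construction: for i from n down to 1, find the cell of Q containing i, remove the entry at that cell from P, and reverse-bump it up through P; the value ejected from row 1 is w(i).

Step i=6: Q has 6 at row 2, column 2; remove 6 from row 2 of P and reverse-bump: 6 enters row 1 and ejects 5. So w(6) = 5. P is now [[1, 6], [2], [3], [4]].
Step i=5: Q has 5 at row 1, column 2; remove that cell from P, ejecting 6. So w(5) = 6. P is now [[1], [2], [3], [4]].
Step i=4: Q has 4 at row 4, column 1; remove 4 from row 4 of P and reverse-bump: 4 enters row 3 and ejects 3; 3 enters row 2 and ejects 2; 2 enters row 1 and ejects 1. So w(4) = 1. P is now [[2], [3], [4]].
Step i=3: Q has 3 at row 3, column 1; remove 4 from row 3 of P and reverse-bump: 4 enters row 2 and ejects 3; 3 enters row 1 and ejects 2. So w(3) = 2. P is now [[3], [4]].
Step i=2: Q has 2 at row 2, column 1; remove 4 from row 2 of P and reverse-bump: 4 enters row 1 and ejects 3. So w(2) = 3. P is now [[4]].
Step i=1: Q has 1 at row 1, column 1; remove that cell from P, ejecting 4. So w(1) = 4. P is now [].

So w = 4 3 2 1 6 5.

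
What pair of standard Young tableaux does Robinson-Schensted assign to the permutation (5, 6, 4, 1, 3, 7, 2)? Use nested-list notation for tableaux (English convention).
P = [[1, 2, 7], [3, 6], [4], [5]], Q = [[1, 2, 6], [3, 5], [4], [7]]

Insert each entry of the permutation into P by Schensted row insertion, recording in Q the position of each new cell.

Insert 5: appended to row 1. P = [[5]], Q = [[1]].
Insert 6: appended to row 1. P = [[5, 6]], Q = [[1, 2]].
Insert 4: 4 bumps 5 from row 1; 5 starts row 2. P = [[4, 6], [5]], Q = [[1, 2], [3]].
Insert 1: 1 bumps 4 from row 1; 4 bumps 5 from row 2; 5 starts row 3. P = [[1, 6], [4], [5]], Q = [[1, 2], [3], [4]].
Insert 3: 3 bumps 6 from row 1; 6 appends to row 2. P = [[1, 3], [4, 6], [5]], Q = [[1, 2], [3, 5], [4]].
Insert 7: appended to row 1. P = [[1, 3, 7], [4, 6], [5]], Q = [[1, 2, 6], [3, 5], [4]].
Insert 2: 2 bumps 3 from row 1; 3 bumps 4 from row 2; 4 bumps 5 from row 3; 5 starts row 4. P = [[1, 2, 7], [3, 6], [4], [5]], Q = [[1, 2, 6], [3, 5], [4], [7]].

So P = [[1, 2, 7], [3, 6], [4], [5]], Q = [[1, 2, 6], [3, 5], [4], [7]].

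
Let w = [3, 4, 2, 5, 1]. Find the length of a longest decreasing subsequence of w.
3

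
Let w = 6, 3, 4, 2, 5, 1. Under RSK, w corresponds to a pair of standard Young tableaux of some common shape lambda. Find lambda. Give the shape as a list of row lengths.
[3, 1, 1, 1]

Row-insert each entry into an empty tableau.

After inserting 6: P = [[6]].
After inserting 3: P = [[3], [6]].
After inserting 4: P = [[3, 4], [6]].
After inserting 2: P = [[2, 4], [3], [6]].
After inserting 5: P = [[2, 4, 5], [3], [6]].
After inserting 1: P = [[1, 4, 5], [2], [3], [6]].

The final insertion tableau P = [[1, 4, 5], [2], [3], [6]] has shape [3, 1, 1, 1].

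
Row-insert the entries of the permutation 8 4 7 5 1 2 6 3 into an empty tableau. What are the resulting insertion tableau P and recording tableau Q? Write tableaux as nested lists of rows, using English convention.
Insert each entry of the permutation into P by Schensted row insertion, recording in Q the position of each new cell.

Insert 8: appended to row 1. P = [[8]].
Insert 4: 4 bumps 8 from row 1; 8 starts row 2. P = [[4], [8]].
Insert 7: appended to row 1. P = [[4, 7], [8]].
Insert 5: 5 bumps 7 from row 1; 7 bumps 8 from row 2; 8 starts row 3. P = [[4, 5], [7], [8]].
Insert 1: 1 bumps 4 from row 1; 4 bumps 7 from row 2; 7 bumps 8 from row 3; 8 starts row 4. P = [[1, 5], [4], [7], [8]].
Insert 2: 2 bumps 5 from row 1; 5 appends to row 2. P = [[1, 2], [4, 5], [7], [8]].
Insert 6: appended to row 1. P = [[1, 2, 6], [4, 5], [7], [8]].
Insert 3: 3 bumps 6 from row 1; 6 appends to row 2. P = [[1, 2, 3], [4, 5, 6], [7], [8]].

So P = [[1, 2, 3], [4, 5, 6], [7], [8]], Q = [[1, 3, 7], [2, 6, 8], [4], [5]].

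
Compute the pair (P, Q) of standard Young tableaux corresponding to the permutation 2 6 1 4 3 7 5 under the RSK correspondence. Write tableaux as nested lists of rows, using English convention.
P = [[1, 3, 5], [2, 4, 7], [6]], Q = [[1, 2, 6], [3, 4, 7], [5]]

Insert each entry of the permutation into P by Schensted row insertion, recording in Q the position of each new cell.

After inserting 2: P = [[2]].
After inserting 6: P = [[2, 6]].
After inserting 1: P = [[1, 6], [2]].
After inserting 4: P = [[1, 4], [2, 6]].
After inserting 3: P = [[1, 3], [2, 4], [6]].
After inserting 7: P = [[1, 3, 7], [2, 4], [6]].
After inserting 5: P = [[1, 3, 5], [2, 4, 7], [6]].

So P = [[1, 3, 5], [2, 4, 7], [6]], Q = [[1, 2, 6], [3, 4, 7], [5]].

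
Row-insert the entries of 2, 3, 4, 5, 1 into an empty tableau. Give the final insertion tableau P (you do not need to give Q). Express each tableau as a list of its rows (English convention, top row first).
Insert 2: appended to row 1. P = [[2]].
Insert 3: appended to row 1. P = [[2, 3]].
Insert 4: appended to row 1. P = [[2, 3, 4]].
Insert 5: appended to row 1. P = [[2, 3, 4, 5]].
Insert 1: 1 bumps 2 from row 1; 2 starts row 2. P = [[1, 3, 4, 5], [2]].

So P = [[1, 3, 4, 5], [2]].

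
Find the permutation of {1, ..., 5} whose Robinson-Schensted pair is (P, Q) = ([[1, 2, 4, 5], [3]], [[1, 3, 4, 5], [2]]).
Reverse the RSK construction: for i from n down to 1, find the cell of Q containing i, remove the entry at that cell from P, and reverse-bump it up through P; the value ejected from row 1 is w(i).

Step i=5: Q has 5 at row 1, column 4; remove that cell from P, ejecting 5. So w(5) = 5. P is now [[1, 2, 4], [3]].
Step i=4: Q has 4 at row 1, column 3; remove that cell from P, ejecting 4. So w(4) = 4. P is now [[1, 2], [3]].
Step i=3: Q has 3 at row 1, column 2; remove that cell from P, ejecting 2. So w(3) = 2. P is now [[1], [3]].
Step i=2: Q has 2 at row 2, column 1; remove 3 from row 2 of P and reverse-bump: 3 enters row 1 and ejects 1. So w(2) = 1. P is now [[3]].
Step i=1: Q has 1 at row 1, column 1; remove that cell from P, ejecting 3. So w(1) = 3. P is now [].

So w = 3 1 2 4 5.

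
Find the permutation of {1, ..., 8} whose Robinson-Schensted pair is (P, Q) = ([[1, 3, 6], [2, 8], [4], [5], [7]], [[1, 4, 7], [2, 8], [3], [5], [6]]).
Reverse the RSK construction: for i from n down to 1, find the cell of Q containing i, remove the entry at that cell from P, and reverse-bump it up through P; the value ejected from row 1 is w(i).

Step i=8: Q has 8 at row 2, column 2; remove 8 from row 2 of P and reverse-bump: 8 enters row 1 and ejects 6. So w(8) = 6. P is now [[1, 3, 8], [2], [4], [5], [7]].
Step i=7: Q has 7 at row 1, column 3; remove that cell from P, ejecting 8. So w(7) = 8. P is now [[1, 3], [2], [4], [5], [7]].
Step i=6: Q has 6 at row 5, column 1; remove 7 from row 5 of P and reverse-bump: 7 enters row 4 and ejects 5; 5 enters row 3 and ejects 4; 4 enters row 2 and ejects 2; 2 enters row 1 and ejects 1. So w(6) = 1. P is now [[2, 3], [4], [5], [7]].
Step i=5: Q has 5 at row 4, column 1; remove 7 from row 4 of P and reverse-bump: 7 enters row 3 and ejects 5; 5 enters row 2 and ejects 4; 4 enters row 1 and ejects 3. So w(5) = 3. P is now [[2, 4], [5], [7]].
Step i=4: Q has 4 at row 1, column 2; remove that cell from P, ejecting 4. So w(4) = 4. P is now [[2], [5], [7]].
Step i=3: Q has 3 at row 3, column 1; remove 7 from row 3 of P and reverse-bump: 7 enters row 2 and ejects 5; 5 enters row 1 and ejects 2. So w(3) = 2. P is now [[5], [7]].
Step i=2: Q has 2 at row 2, column 1; remove 7 from row 2 of P and reverse-bump: 7 enters row 1 and ejects 5. So w(2) = 5. P is now [[7]].
Step i=1: Q has 1 at row 1, column 1; remove that cell from P, ejecting 7. So w(1) = 7. P is now [].

So w = 7 5 2 4 3 1 8 6.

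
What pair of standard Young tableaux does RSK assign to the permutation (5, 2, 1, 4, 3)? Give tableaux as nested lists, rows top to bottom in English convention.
Insert each entry of the permutation into P by Schensted row insertion, recording in Q the position of each new cell.

After inserting 5: P = [[5]].
After inserting 2: P = [[2], [5]].
After inserting 1: P = [[1], [2], [5]].
After inserting 4: P = [[1, 4], [2], [5]].
After inserting 3: P = [[1, 3], [2, 4], [5]].

So P = [[1, 3], [2, 4], [5]], Q = [[1, 4], [2, 5], [3]].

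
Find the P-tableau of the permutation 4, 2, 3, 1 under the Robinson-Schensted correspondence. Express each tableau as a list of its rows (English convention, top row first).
P = [[1, 3], [2], [4]]

Insert 4: appended to row 1. P = [[4]].
Insert 2: 2 bumps 4 from row 1; 4 starts row 2. P = [[2], [4]].
Insert 3: appended to row 1. P = [[2, 3], [4]].
Insert 1: 1 bumps 2 from row 1; 2 bumps 4 from row 2; 4 starts row 3. P = [[1, 3], [2], [4]].

So P = [[1, 3], [2], [4]].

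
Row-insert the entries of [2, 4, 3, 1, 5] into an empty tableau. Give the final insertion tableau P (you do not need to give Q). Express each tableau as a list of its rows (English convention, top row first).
P = [[1, 3, 5], [2], [4]]

Insert 2: appended to row 1. P = [[2]].
Insert 4: appended to row 1. P = [[2, 4]].
Insert 3: 3 bumps 4 from row 1; 4 starts row 2. P = [[2, 3], [4]].
Insert 1: 1 bumps 2 from row 1; 2 bumps 4 from row 2; 4 starts row 3. P = [[1, 3], [2], [4]].
Insert 5: appended to row 1. P = [[1, 3, 5], [2], [4]].

So P = [[1, 3, 5], [2], [4]].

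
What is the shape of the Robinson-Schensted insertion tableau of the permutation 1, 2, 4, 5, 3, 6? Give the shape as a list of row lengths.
[5, 1]

RSK row insertion gives P = [[1, 2, 3, 5, 6], [4]], which has shape [5, 1].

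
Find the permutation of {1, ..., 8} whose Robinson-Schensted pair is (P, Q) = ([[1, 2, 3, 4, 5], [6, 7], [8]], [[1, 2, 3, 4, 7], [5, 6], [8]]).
Reverse the RSK construction: for i from n down to 1, find the cell of Q containing i, remove the entry at that cell from P, and reverse-bump it up through P; the value ejected from row 1 is w(i).

Step i=8: Q has 8 at row 3, column 1; remove 8 from row 3 of P and reverse-bump: 8 enters row 2 and ejects 7; 7 enters row 1 and ejects 5. So w(8) = 5. P is now [[1, 2, 3, 4, 7], [6, 8]].
Step i=7: Q has 7 at row 1, column 5; remove that cell from P, ejecting 7. So w(7) = 7. P is now [[1, 2, 3, 4], [6, 8]].
Step i=6: Q has 6 at row 2, column 2; remove 8 from row 2 of P and reverse-bump: 8 enters row 1 and ejects 4. So w(6) = 4. P is now [[1, 2, 3, 8], [6]].
Step i=5: Q has 5 at row 2, column 1; remove 6 from row 2 of P and reverse-bump: 6 enters row 1 and ejects 3. So w(5) = 3. P is now [[1, 2, 6, 8]].
Step i=4: Q has 4 at row 1, column 4; remove that cell from P, ejecting 8. So w(4) = 8. P is now [[1, 2, 6]].
Step i=3: Q has 3 at row 1, column 3; remove that cell from P, ejecting 6. So w(3) = 6. P is now [[1, 2]].
Step i=2: Q has 2 at row 1, column 2; remove that cell from P, ejecting 2. So w(2) = 2. P is now [[1]].
Step i=1: Q has 1 at row 1, column 1; remove that cell from P, ejecting 1. So w(1) = 1. P is now [].

So w = 1 2 6 8 3 4 7 5.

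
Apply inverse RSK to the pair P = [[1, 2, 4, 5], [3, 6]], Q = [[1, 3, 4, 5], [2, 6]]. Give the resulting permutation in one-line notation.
3 1 2 4 6 5

Reverse the RSK construction: for i from n down to 1, find the cell of Q containing i, remove the entry at that cell from P, and reverse-bump it up through P; the value ejected from row 1 is w(i).

Step i=6: Q has 6 at row 2, column 2; remove 6 from row 2 of P and reverse-bump: 6 enters row 1 and ejects 5. So w(6) = 5. P is now [[1, 2, 4, 6], [3]].
Step i=5: Q has 5 at row 1, column 4; remove that cell from P, ejecting 6. So w(5) = 6. P is now [[1, 2, 4], [3]].
Step i=4: Q has 4 at row 1, column 3; remove that cell from P, ejecting 4. So w(4) = 4. P is now [[1, 2], [3]].
Step i=3: Q has 3 at row 1, column 2; remove that cell from P, ejecting 2. So w(3) = 2. P is now [[1], [3]].
Step i=2: Q has 2 at row 2, column 1; remove 3 from row 2 of P and reverse-bump: 3 enters row 1 and ejects 1. So w(2) = 1. P is now [[3]].
Step i=1: Q has 1 at row 1, column 1; remove that cell from P, ejecting 3. So w(1) = 3. P is now [].

So w = 3 1 2 4 6 5.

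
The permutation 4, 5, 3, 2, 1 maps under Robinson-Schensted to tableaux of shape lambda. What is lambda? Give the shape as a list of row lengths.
[2, 1, 1, 1]

Row-insert each entry into an empty tableau.

After inserting 4: P = [[4]].
After inserting 5: P = [[4, 5]].
After inserting 3: P = [[3, 5], [4]].
After inserting 2: P = [[2, 5], [3], [4]].
After inserting 1: P = [[1, 5], [2], [3], [4]].

The final insertion tableau P = [[1, 5], [2], [3], [4]] has shape [2, 1, 1, 1].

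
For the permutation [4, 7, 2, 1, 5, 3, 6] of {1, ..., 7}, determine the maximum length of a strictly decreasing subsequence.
3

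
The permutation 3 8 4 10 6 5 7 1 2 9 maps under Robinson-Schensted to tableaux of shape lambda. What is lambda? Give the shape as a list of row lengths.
[5, 2, 2, 1]

Row-insert each entry into an empty tableau.

After inserting 3: P = [[3]].
After inserting 8: P = [[3, 8]].
After inserting 4: P = [[3, 4], [8]].
After inserting 10: P = [[3, 4, 10], [8]].
After inserting 6: P = [[3, 4, 6], [8, 10]].
After inserting 5: P = [[3, 4, 5], [6, 10], [8]].
After inserting 7: P = [[3, 4, 5, 7], [6, 10], [8]].
After inserting 1: P = [[1, 4, 5, 7], [3, 10], [6], [8]].
After inserting 2: P = [[1, 2, 5, 7], [3, 4], [6, 10], [8]].
After inserting 9: P = [[1, 2, 5, 7, 9], [3, 4], [6, 10], [8]].

The final insertion tableau P = [[1, 2, 5, 7, 9], [3, 4], [6, 10], [8]] has shape [5, 2, 2, 1].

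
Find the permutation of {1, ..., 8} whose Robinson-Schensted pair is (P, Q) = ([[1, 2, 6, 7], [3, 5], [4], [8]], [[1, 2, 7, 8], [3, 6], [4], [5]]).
4 8 5 3 1 2 6 7

Reverse RSK: for i = n, n-1, ..., 1, locate i in Q, remove the corresponding corner cell from P, and reverse-bump its entry up through P; the value ejected from row 1 is w(i).

So w = 4 8 5 3 1 2 6 7.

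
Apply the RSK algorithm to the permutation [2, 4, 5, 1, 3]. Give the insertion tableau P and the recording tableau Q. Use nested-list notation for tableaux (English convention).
P = [[1, 3, 5], [2, 4]], Q = [[1, 2, 3], [4, 5]]

Insert each entry of the permutation into P by Schensted row insertion, recording in Q the position of each new cell.

After inserting 2: P = [[2]].
After inserting 4: P = [[2, 4]].
After inserting 5: P = [[2, 4, 5]].
After inserting 1: P = [[1, 4, 5], [2]].
After inserting 3: P = [[1, 3, 5], [2, 4]].

So P = [[1, 3, 5], [2, 4]], Q = [[1, 2, 3], [4, 5]].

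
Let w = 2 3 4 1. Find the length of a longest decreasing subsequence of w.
2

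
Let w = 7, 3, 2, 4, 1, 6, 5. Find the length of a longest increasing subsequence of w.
3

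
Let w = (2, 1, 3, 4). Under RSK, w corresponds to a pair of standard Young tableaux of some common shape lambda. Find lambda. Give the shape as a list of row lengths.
Row-insert each entry into an empty tableau.

After inserting 2: P = [[2]].
After inserting 1: P = [[1], [2]].
After inserting 3: P = [[1, 3], [2]].
After inserting 4: P = [[1, 3, 4], [2]].

The final insertion tableau P = [[1, 3, 4], [2]] has shape [3, 1].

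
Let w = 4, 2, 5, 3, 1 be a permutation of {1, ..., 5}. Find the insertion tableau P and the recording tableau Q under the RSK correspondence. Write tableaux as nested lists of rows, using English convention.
P = [[1, 3], [2, 5], [4]], Q = [[1, 3], [2, 4], [5]]

Insert each entry of the permutation into P by Schensted row insertion, recording in Q the position of each new cell.

After inserting 4: P = [[4]].
After inserting 2: P = [[2], [4]].
After inserting 5: P = [[2, 5], [4]].
After inserting 3: P = [[2, 3], [4, 5]].
After inserting 1: P = [[1, 3], [2, 5], [4]].

So P = [[1, 3], [2, 5], [4]], Q = [[1, 3], [2, 4], [5]].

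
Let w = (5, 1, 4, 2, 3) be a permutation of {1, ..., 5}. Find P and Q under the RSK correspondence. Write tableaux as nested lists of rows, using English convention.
P = [[1, 2, 3], [4], [5]], Q = [[1, 3, 5], [2], [4]]

Insert each entry of the permutation into P by Schensted row insertion, recording in Q the position of each new cell.

Insert 5: appended to row 1. P = [[5]].
Insert 1: 1 bumps 5 from row 1; 5 starts row 2. P = [[1], [5]].
Insert 4: appended to row 1. P = [[1, 4], [5]].
Insert 2: 2 bumps 4 from row 1; 4 bumps 5 from row 2; 5 starts row 3. P = [[1, 2], [4], [5]].
Insert 3: appended to row 1. P = [[1, 2, 3], [4], [5]].

So P = [[1, 2, 3], [4], [5]], Q = [[1, 3, 5], [2], [4]].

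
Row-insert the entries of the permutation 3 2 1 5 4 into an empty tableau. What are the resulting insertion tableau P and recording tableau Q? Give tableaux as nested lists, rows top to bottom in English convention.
Insert each entry of the permutation into P by Schensted row insertion, recording in Q the position of each new cell.

Insert 3: appended to row 1. P = [[3]], Q = [[1]].
Insert 2: 2 bumps 3 from row 1; 3 starts row 2. P = [[2], [3]], Q = [[1], [2]].
Insert 1: 1 bumps 2 from row 1; 2 bumps 3 from row 2; 3 starts row 3. P = [[1], [2], [3]], Q = [[1], [2], [3]].
Insert 5: appended to row 1. P = [[1, 5], [2], [3]], Q = [[1, 4], [2], [3]].
Insert 4: 4 bumps 5 from row 1; 5 appends to row 2. P = [[1, 4], [2, 5], [3]], Q = [[1, 4], [2, 5], [3]].

So P = [[1, 4], [2, 5], [3]], Q = [[1, 4], [2, 5], [3]].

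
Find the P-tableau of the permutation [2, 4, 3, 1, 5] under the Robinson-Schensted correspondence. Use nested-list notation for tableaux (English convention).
P = [[1, 3, 5], [2], [4]]

Insert 2: appended to row 1. P = [[2]].
Insert 4: appended to row 1. P = [[2, 4]].
Insert 3: 3 bumps 4 from row 1; 4 starts row 2. P = [[2, 3], [4]].
Insert 1: 1 bumps 2 from row 1; 2 bumps 4 from row 2; 4 starts row 3. P = [[1, 3], [2], [4]].
Insert 5: appended to row 1. P = [[1, 3, 5], [2], [4]].

So P = [[1, 3, 5], [2], [4]].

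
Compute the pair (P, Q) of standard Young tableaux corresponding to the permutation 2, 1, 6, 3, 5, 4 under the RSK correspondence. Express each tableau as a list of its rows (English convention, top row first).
P = [[1, 3, 4], [2, 5], [6]], Q = [[1, 3, 5], [2, 4], [6]]

Insert each entry of the permutation into P by Schensted row insertion, recording in Q the position of each new cell.

Insert 2: appended to row 1. P = [[2]], Q = [[1]].
Insert 1: 1 bumps 2 from row 1; 2 starts row 2. P = [[1], [2]], Q = [[1], [2]].
Insert 6: appended to row 1. P = [[1, 6], [2]], Q = [[1, 3], [2]].
Insert 3: 3 bumps 6 from row 1; 6 appends to row 2. P = [[1, 3], [2, 6]], Q = [[1, 3], [2, 4]].
Insert 5: appended to row 1. P = [[1, 3, 5], [2, 6]], Q = [[1, 3, 5], [2, 4]].
Insert 4: 4 bumps 5 from row 1; 5 bumps 6 from row 2; 6 starts row 3. P = [[1, 3, 4], [2, 5], [6]], Q = [[1, 3, 5], [2, 4], [6]].

So P = [[1, 3, 4], [2, 5], [6]], Q = [[1, 3, 5], [2, 4], [6]].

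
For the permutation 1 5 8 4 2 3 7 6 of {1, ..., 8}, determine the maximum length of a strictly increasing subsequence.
4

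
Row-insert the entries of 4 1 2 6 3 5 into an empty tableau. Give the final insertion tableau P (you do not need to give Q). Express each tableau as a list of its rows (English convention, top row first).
After inserting 4: P = [[4]].
After inserting 1: P = [[1], [4]].
After inserting 2: P = [[1, 2], [4]].
After inserting 6: P = [[1, 2, 6], [4]].
After inserting 3: P = [[1, 2, 3], [4, 6]].
After inserting 5: P = [[1, 2, 3, 5], [4, 6]].

So P = [[1, 2, 3, 5], [4, 6]].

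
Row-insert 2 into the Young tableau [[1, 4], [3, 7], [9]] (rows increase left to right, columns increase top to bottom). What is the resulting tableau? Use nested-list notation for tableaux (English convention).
[[1, 2], [3, 4], [7], [9]]

In row 1, 2 replaces 4 (the leftmost entry greater than 2); 4 is bumped to row 2. In row 2, 4 replaces 7 (the leftmost entry greater than 4); 7 is bumped to row 3. In row 3, 7 replaces 9 (the leftmost entry greater than 7); 9 is bumped to row 4. 9 starts a new row 4. The new tableau is [[1, 2], [3, 4], [7], [9]].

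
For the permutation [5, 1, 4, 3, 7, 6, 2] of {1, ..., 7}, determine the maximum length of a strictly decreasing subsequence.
4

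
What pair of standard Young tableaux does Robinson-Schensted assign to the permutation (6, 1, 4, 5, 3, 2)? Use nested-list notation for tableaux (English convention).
P = [[1, 2, 5], [3], [4], [6]], Q = [[1, 3, 4], [2], [5], [6]]

Insert each entry of the permutation into P by Schensted row insertion, recording in Q the position of each new cell.

Insert 6: appended to row 1. P = [[6]], Q = [[1]].
Insert 1: 1 bumps 6 from row 1; 6 starts row 2. P = [[1], [6]], Q = [[1], [2]].
Insert 4: appended to row 1. P = [[1, 4], [6]], Q = [[1, 3], [2]].
Insert 5: appended to row 1. P = [[1, 4, 5], [6]], Q = [[1, 3, 4], [2]].
Insert 3: 3 bumps 4 from row 1; 4 bumps 6 from row 2; 6 starts row 3. P = [[1, 3, 5], [4], [6]], Q = [[1, 3, 4], [2], [5]].
Insert 2: 2 bumps 3 from row 1; 3 bumps 4 from row 2; 4 bumps 6 from row 3; 6 starts row 4. P = [[1, 2, 5], [3], [4], [6]], Q = [[1, 3, 4], [2], [5], [6]].

So P = [[1, 2, 5], [3], [4], [6]], Q = [[1, 3, 4], [2], [5], [6]].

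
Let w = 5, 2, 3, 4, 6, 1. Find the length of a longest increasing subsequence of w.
4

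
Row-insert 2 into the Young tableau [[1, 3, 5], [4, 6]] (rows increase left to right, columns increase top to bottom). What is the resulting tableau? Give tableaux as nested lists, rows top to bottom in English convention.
In row 1, 2 replaces 3 (the leftmost entry greater than 2); 3 is bumped to row 2. In row 2, 3 replaces 4 (the leftmost entry greater than 3); 4 is bumped to row 3. 4 starts a new row 3. The new tableau is [[1, 2, 5], [3, 6], [4]].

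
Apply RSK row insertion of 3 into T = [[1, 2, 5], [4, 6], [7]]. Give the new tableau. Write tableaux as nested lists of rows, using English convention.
In row 1, 3 replaces 5 (the leftmost entry greater than 3); 5 is bumped to row 2. In row 2, 5 replaces 6 (the leftmost entry greater than 5); 6 is bumped to row 3. In row 3, 6 replaces 7 (the leftmost entry greater than 6); 7 is bumped to row 4. 7 starts a new row 4. The new tableau is [[1, 2, 3], [4, 5], [6], [7]].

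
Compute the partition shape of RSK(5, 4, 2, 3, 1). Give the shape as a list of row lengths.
Row-insert each entry into an empty tableau.

After inserting 5: P = [[5]].
After inserting 4: P = [[4], [5]].
After inserting 2: P = [[2], [4], [5]].
After inserting 3: P = [[2, 3], [4], [5]].
After inserting 1: P = [[1, 3], [2], [4], [5]].

The final insertion tableau P = [[1, 3], [2], [4], [5]] has shape [2, 1, 1, 1].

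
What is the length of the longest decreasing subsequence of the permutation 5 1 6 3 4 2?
3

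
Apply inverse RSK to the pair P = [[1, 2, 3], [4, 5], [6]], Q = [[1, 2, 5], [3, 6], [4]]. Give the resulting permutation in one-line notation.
1 6 4 2 5 3

Reverse the RSK construction: for i from n down to 1, find the cell of Q containing i, remove the entry at that cell from P, and reverse-bump it up through P; the value ejected from row 1 is w(i).

Step i=6: Q has 6 at row 2, column 2; remove 5 from row 2 of P and reverse-bump: 5 enters row 1 and ejects 3. So w(6) = 3. P is now [[1, 2, 5], [4], [6]].
Step i=5: Q has 5 at row 1, column 3; remove that cell from P, ejecting 5. So w(5) = 5. P is now [[1, 2], [4], [6]].
Step i=4: Q has 4 at row 3, column 1; remove 6 from row 3 of P and reverse-bump: 6 enters row 2 and ejects 4; 4 enters row 1 and ejects 2. So w(4) = 2. P is now [[1, 4], [6]].
Step i=3: Q has 3 at row 2, column 1; remove 6 from row 2 of P and reverse-bump: 6 enters row 1 and ejects 4. So w(3) = 4. P is now [[1, 6]].
Step i=2: Q has 2 at row 1, column 2; remove that cell from P, ejecting 6. So w(2) = 6. P is now [[1]].
Step i=1: Q has 1 at row 1, column 1; remove that cell from P, ejecting 1. So w(1) = 1. P is now [].

So w = 1 6 4 2 5 3.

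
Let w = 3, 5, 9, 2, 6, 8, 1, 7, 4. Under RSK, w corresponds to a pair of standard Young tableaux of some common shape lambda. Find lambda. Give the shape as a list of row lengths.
Row-insert each entry into an empty tableau.

After inserting 3: P = [[3]].
After inserting 5: P = [[3, 5]].
After inserting 9: P = [[3, 5, 9]].
After inserting 2: P = [[2, 5, 9], [3]].
After inserting 6: P = [[2, 5, 6], [3, 9]].
After inserting 8: P = [[2, 5, 6, 8], [3, 9]].
After inserting 1: P = [[1, 5, 6, 8], [2, 9], [3]].
After inserting 7: P = [[1, 5, 6, 7], [2, 8], [3, 9]].
After inserting 4: P = [[1, 4, 6, 7], [2, 5], [3, 8], [9]].

The final insertion tableau P = [[1, 4, 6, 7], [2, 5], [3, 8], [9]] has shape [4, 2, 2, 1].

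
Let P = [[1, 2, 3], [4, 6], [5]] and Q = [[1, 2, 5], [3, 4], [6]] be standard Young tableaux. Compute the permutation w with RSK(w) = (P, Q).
Reverse the RSK construction: for i from n down to 1, find the cell of Q containing i, remove the entry at that cell from P, and reverse-bump it up through P; the value ejected from row 1 is w(i).

Step i=6: Q has 6 at row 3, column 1; remove 5 from row 3 of P and reverse-bump: 5 enters row 2 and ejects 4; 4 enters row 1 and ejects 3. So w(6) = 3. P is now [[1, 2, 4], [5, 6]].
Step i=5: Q has 5 at row 1, column 3; remove that cell from P, ejecting 4. So w(5) = 4. P is now [[1, 2], [5, 6]].
Step i=4: Q has 4 at row 2, column 2; remove 6 from row 2 of P and reverse-bump: 6 enters row 1 and ejects 2. So w(4) = 2. P is now [[1, 6], [5]].
Step i=3: Q has 3 at row 2, column 1; remove 5 from row 2 of P and reverse-bump: 5 enters row 1 and ejects 1. So w(3) = 1. P is now [[5, 6]].
Step i=2: Q has 2 at row 1, column 2; remove that cell from P, ejecting 6. So w(2) = 6. P is now [[5]].
Step i=1: Q has 1 at row 1, column 1; remove that cell from P, ejecting 5. So w(1) = 5. P is now [].

So w = 5 6 1 2 4 3.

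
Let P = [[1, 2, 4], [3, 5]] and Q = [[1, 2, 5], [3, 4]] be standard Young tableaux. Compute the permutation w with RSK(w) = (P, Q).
3 5 1 2 4

Reverse the RSK construction: for i from n down to 1, find the cell of Q containing i, remove the entry at that cell from P, and reverse-bump it up through P; the value ejected from row 1 is w(i).

Step i=5: Q has 5 at row 1, column 3; remove that cell from P, ejecting 4. So w(5) = 4. P is now [[1, 2], [3, 5]].
Step i=4: Q has 4 at row 2, column 2; remove 5 from row 2 of P and reverse-bump: 5 enters row 1 and ejects 2. So w(4) = 2. P is now [[1, 5], [3]].
Step i=3: Q has 3 at row 2, column 1; remove 3 from row 2 of P and reverse-bump: 3 enters row 1 and ejects 1. So w(3) = 1. P is now [[3, 5]].
Step i=2: Q has 2 at row 1, column 2; remove that cell from P, ejecting 5. So w(2) = 5. P is now [[3]].
Step i=1: Q has 1 at row 1, column 1; remove that cell from P, ejecting 3. So w(1) = 3. P is now [].

So w = 3 5 1 2 4.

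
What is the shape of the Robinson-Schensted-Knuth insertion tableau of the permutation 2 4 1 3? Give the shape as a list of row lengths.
RSK row insertion gives P = [[1, 3], [2, 4]], which has shape [2, 2].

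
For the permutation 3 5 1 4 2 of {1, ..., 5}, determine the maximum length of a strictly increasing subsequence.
2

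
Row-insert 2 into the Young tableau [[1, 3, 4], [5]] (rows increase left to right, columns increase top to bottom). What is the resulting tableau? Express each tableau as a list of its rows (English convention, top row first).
[[1, 2, 4], [3], [5]]

In row 1, 2 replaces 3 (the leftmost entry greater than 2); 3 is bumped to row 2. In row 2, 3 replaces 5 (the leftmost entry greater than 3); 5 is bumped to row 3. 5 starts a new row 3. The new tableau is [[1, 2, 4], [3], [5]].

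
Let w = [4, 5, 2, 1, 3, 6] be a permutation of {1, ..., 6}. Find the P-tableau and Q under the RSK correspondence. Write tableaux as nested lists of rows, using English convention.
P = [[1, 3, 6], [2, 5], [4]], Q = [[1, 2, 6], [3, 5], [4]]

Insert each entry of the permutation into P by Schensted row insertion, recording in Q the position of each new cell.

Insert 4: appended to row 1. P = [[4]].
Insert 5: appended to row 1. P = [[4, 5]].
Insert 2: 2 bumps 4 from row 1; 4 starts row 2. P = [[2, 5], [4]].
Insert 1: 1 bumps 2 from row 1; 2 bumps 4 from row 2; 4 starts row 3. P = [[1, 5], [2], [4]].
Insert 3: 3 bumps 5 from row 1; 5 appends to row 2. P = [[1, 3], [2, 5], [4]].
Insert 6: appended to row 1. P = [[1, 3, 6], [2, 5], [4]].

So P = [[1, 3, 6], [2, 5], [4]], Q = [[1, 2, 6], [3, 5], [4]].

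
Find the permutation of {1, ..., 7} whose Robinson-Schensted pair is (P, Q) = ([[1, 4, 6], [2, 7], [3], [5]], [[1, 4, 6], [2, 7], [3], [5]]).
Reverse RSK: for i = n, n-1, ..., 1, locate i in Q, remove the corresponding corner cell from P, and reverse-bump its entry up through P; the value ejected from row 1 is w(i).

So w = 5 3 2 4 1 7 6.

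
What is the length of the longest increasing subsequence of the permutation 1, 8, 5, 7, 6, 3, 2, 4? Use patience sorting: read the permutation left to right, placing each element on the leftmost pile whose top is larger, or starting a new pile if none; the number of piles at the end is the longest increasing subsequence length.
1: new pile. tops = [1]
8: new pile. tops = [1, 8]
5: onto pile 2 (replacing 8). tops = [1, 5]
7: new pile. tops = [1, 5, 7]
6: onto pile 3 (replacing 7). tops = [1, 5, 6]
3: onto pile 2 (replacing 5). tops = [1, 3, 6]
2: onto pile 2 (replacing 3). tops = [1, 2, 6]
4: onto pile 3 (replacing 6). tops = [1, 2, 4]

3 piles, so the longest increasing subsequence has length 3.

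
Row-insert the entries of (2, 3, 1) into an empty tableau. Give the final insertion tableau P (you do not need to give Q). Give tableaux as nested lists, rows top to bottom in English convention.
Insert 2: appended to row 1. P = [[2]].
Insert 3: appended to row 1. P = [[2, 3]].
Insert 1: 1 bumps 2 from row 1; 2 starts row 2. P = [[1, 3], [2]].

So P = [[1, 3], [2]].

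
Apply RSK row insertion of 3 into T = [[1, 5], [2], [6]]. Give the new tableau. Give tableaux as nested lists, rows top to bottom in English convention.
[[1, 3], [2, 5], [6]]

In row 1, 3 replaces 5 (the leftmost entry greater than 3); 5 is bumped to row 2. 5 is appended to row 2. The new tableau is [[1, 3], [2, 5], [6]].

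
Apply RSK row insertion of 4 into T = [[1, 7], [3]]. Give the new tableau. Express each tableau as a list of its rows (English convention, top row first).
In row 1, 4 replaces 7 (the leftmost entry greater than 4); 7 is bumped to row 2. 7 is appended to row 2. The new tableau is [[1, 4], [3, 7]].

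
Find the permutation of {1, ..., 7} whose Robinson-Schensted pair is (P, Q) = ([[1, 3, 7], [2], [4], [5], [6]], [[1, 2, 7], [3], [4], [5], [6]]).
Reverse the RSK construction: for i from n down to 1, find the cell of Q containing i, remove the entry at that cell from P, and reverse-bump it up through P; the value ejected from row 1 is w(i).

Step i=7: Q has 7 at row 1, column 3; remove that cell from P, ejecting 7. So w(7) = 7. P is now [[1, 3], [2], [4], [5], [6]].
Step i=6: Q has 6 at row 5, column 1; remove 6 from row 5 of P and reverse-bump: 6 enters row 4 and ejects 5; 5 enters row 3 and ejects 4; 4 enters row 2 and ejects 2; 2 enters row 1 and ejects 1. So w(6) = 1. P is now [[2, 3], [4], [5], [6]].
Step i=5: Q has 5 at row 4, column 1; remove 6 from row 4 of P and reverse-bump: 6 enters row 3 and ejects 5; 5 enters row 2 and ejects 4; 4 enters row 1 and ejects 3. So w(5) = 3. P is now [[2, 4], [5], [6]].
Step i=4: Q has 4 at row 3, column 1; remove 6 from row 3 of P and reverse-bump: 6 enters row 2 and ejects 5; 5 enters row 1 and ejects 4. So w(4) = 4. P is now [[2, 5], [6]].
Step i=3: Q has 3 at row 2, column 1; remove 6 from row 2 of P and reverse-bump: 6 enters row 1 and ejects 5. So w(3) = 5. P is now [[2, 6]].
Step i=2: Q has 2 at row 1, column 2; remove that cell from P, ejecting 6. So w(2) = 6. P is now [[2]].
Step i=1: Q has 1 at row 1, column 1; remove that cell from P, ejecting 2. So w(1) = 2. P is now [].

So w = 2 6 5 4 3 1 7.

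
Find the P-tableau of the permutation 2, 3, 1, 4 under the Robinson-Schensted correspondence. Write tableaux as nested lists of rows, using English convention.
Insert 2: appended to row 1. P = [[2]].
Insert 3: appended to row 1. P = [[2, 3]].
Insert 1: 1 bumps 2 from row 1; 2 starts row 2. P = [[1, 3], [2]].
Insert 4: appended to row 1. P = [[1, 3, 4], [2]].

So P = [[1, 3, 4], [2]].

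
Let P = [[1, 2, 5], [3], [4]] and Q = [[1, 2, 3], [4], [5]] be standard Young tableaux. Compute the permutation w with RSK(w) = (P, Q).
1 4 5 3 2

Reverse the RSK construction: for i from n down to 1, find the cell of Q containing i, remove the entry at that cell from P, and reverse-bump it up through P; the value ejected from row 1 is w(i).

Step i=5: Q has 5 at row 3, column 1; remove 4 from row 3 of P and reverse-bump: 4 enters row 2 and ejects 3; 3 enters row 1 and ejects 2. So w(5) = 2. P is now [[1, 3, 5], [4]].
Step i=4: Q has 4 at row 2, column 1; remove 4 from row 2 of P and reverse-bump: 4 enters row 1 and ejects 3. So w(4) = 3. P is now [[1, 4, 5]].
Step i=3: Q has 3 at row 1, column 3; remove that cell from P, ejecting 5. So w(3) = 5. P is now [[1, 4]].
Step i=2: Q has 2 at row 1, column 2; remove that cell from P, ejecting 4. So w(2) = 4. P is now [[1]].
Step i=1: Q has 1 at row 1, column 1; remove that cell from P, ejecting 1. So w(1) = 1. P is now [].

So w = 1 4 5 3 2.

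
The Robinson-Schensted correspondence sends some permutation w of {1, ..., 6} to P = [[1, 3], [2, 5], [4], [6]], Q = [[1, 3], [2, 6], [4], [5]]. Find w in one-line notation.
6 4 5 2 1 3

Reverse RSK: for i = n, n-1, ..., 1, locate i in Q, remove the corresponding corner cell from P, and reverse-bump its entry up through P; the value ejected from row 1 is w(i).

So w = 6 4 5 2 1 3.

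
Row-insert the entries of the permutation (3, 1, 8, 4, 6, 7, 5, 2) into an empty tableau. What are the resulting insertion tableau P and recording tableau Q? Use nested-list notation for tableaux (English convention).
Insert each entry of the permutation into P by Schensted row insertion, recording in Q the position of each new cell.

Insert 3: appended to row 1. P = [[3]], Q = [[1]].
Insert 1: 1 bumps 3 from row 1; 3 starts row 2. P = [[1], [3]], Q = [[1], [2]].
Insert 8: appended to row 1. P = [[1, 8], [3]], Q = [[1, 3], [2]].
Insert 4: 4 bumps 8 from row 1; 8 appends to row 2. P = [[1, 4], [3, 8]], Q = [[1, 3], [2, 4]].
Insert 6: appended to row 1. P = [[1, 4, 6], [3, 8]], Q = [[1, 3, 5], [2, 4]].
Insert 7: appended to row 1. P = [[1, 4, 6, 7], [3, 8]], Q = [[1, 3, 5, 6], [2, 4]].
Insert 5: 5 bumps 6 from row 1; 6 bumps 8 from row 2; 8 starts row 3. P = [[1, 4, 5, 7], [3, 6], [8]], Q = [[1, 3, 5, 6], [2, 4], [7]].
Insert 2: 2 bumps 4 from row 1; 4 bumps 6 from row 2; 6 bumps 8 from row 3; 8 starts row 4. P = [[1, 2, 5, 7], [3, 4], [6], [8]], Q = [[1, 3, 5, 6], [2, 4], [7], [8]].

So P = [[1, 2, 5, 7], [3, 4], [6], [8]], Q = [[1, 3, 5, 6], [2, 4], [7], [8]].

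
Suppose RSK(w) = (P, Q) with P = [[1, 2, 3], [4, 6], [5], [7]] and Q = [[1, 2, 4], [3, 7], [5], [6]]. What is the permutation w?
Reverse the RSK construction: for i from n down to 1, find the cell of Q containing i, remove the entry at that cell from P, and reverse-bump it up through P; the value ejected from row 1 is w(i).

Step i=7: Q has 7 at row 2, column 2; remove 6 from row 2 of P and reverse-bump: 6 enters row 1 and ejects 3. So w(7) = 3. P is now [[1, 2, 6], [4], [5], [7]].
Step i=6: Q has 6 at row 4, column 1; remove 7 from row 4 of P and reverse-bump: 7 enters row 3 and ejects 5; 5 enters row 2 and ejects 4; 4 enters row 1 and ejects 2. So w(6) = 2. P is now [[1, 4, 6], [5], [7]].
Step i=5: Q has 5 at row 3, column 1; remove 7 from row 3 of P and reverse-bump: 7 enters row 2 and ejects 5; 5 enters row 1 and ejects 4. So w(5) = 4. P is now [[1, 5, 6], [7]].
Step i=4: Q has 4 at row 1, column 3; remove that cell from P, ejecting 6. So w(4) = 6. P is now [[1, 5], [7]].
Step i=3: Q has 3 at row 2, column 1; remove 7 from row 2 of P and reverse-bump: 7 enters row 1 and ejects 5. So w(3) = 5. P is now [[1, 7]].
Step i=2: Q has 2 at row 1, column 2; remove that cell from P, ejecting 7. So w(2) = 7. P is now [[1]].
Step i=1: Q has 1 at row 1, column 1; remove that cell from P, ejecting 1. So w(1) = 1. P is now [].

So w = 1 7 5 6 4 2 3.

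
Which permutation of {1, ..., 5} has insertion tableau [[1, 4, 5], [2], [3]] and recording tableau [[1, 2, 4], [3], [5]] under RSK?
3 4 2 5 1

Reverse RSK: for i = n, n-1, ..., 1, locate i in Q, remove the corresponding corner cell from P, and reverse-bump its entry up through P; the value ejected from row 1 is w(i).

So w = 3 4 2 5 1.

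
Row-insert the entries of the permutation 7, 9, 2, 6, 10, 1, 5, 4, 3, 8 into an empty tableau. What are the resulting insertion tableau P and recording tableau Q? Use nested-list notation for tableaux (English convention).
Insert each entry of the permutation into P by Schensted row insertion, recording in Q the position of each new cell.

Insert 7: appended to row 1. P = [[7]].
Insert 9: appended to row 1. P = [[7, 9]].
Insert 2: 2 bumps 7 from row 1; 7 starts row 2. P = [[2, 9], [7]].
Insert 6: 6 bumps 9 from row 1; 9 appends to row 2. P = [[2, 6], [7, 9]].
Insert 10: appended to row 1. P = [[2, 6, 10], [7, 9]].
Insert 1: 1 bumps 2 from row 1; 2 bumps 7 from row 2; 7 starts row 3. P = [[1, 6, 10], [2, 9], [7]].
Insert 5: 5 bumps 6 from row 1; 6 bumps 9 from row 2; 9 appends to row 3. P = [[1, 5, 10], [2, 6], [7, 9]].
Insert 4: 4 bumps 5 from row 1; 5 bumps 6 from row 2; 6 bumps 7 from row 3; 7 starts row 4. P = [[1, 4, 10], [2, 5], [6, 9], [7]].
Insert 3: 3 bumps 4 from row 1; 4 bumps 5 from row 2; 5 bumps 6 from row 3; 6 bumps 7 from row 4; 7 starts row 5. P = [[1, 3, 10], [2, 4], [5, 9], [6], [7]].
Insert 8: 8 bumps 10 from row 1; 10 appends to row 2. P = [[1, 3, 8], [2, 4, 10], [5, 9], [6], [7]].

So P = [[1, 3, 8], [2, 4, 10], [5, 9], [6], [7]], Q = [[1, 2, 5], [3, 4, 10], [6, 7], [8], [9]].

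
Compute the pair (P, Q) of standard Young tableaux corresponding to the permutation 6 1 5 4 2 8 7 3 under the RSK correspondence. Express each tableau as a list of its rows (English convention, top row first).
Insert each entry of the permutation into P by Schensted row insertion, recording in Q the position of each new cell.

Insert 6: appended to row 1. P = [[6]], Q = [[1]].
Insert 1: 1 bumps 6 from row 1; 6 starts row 2. P = [[1], [6]], Q = [[1], [2]].
Insert 5: appended to row 1. P = [[1, 5], [6]], Q = [[1, 3], [2]].
Insert 4: 4 bumps 5 from row 1; 5 bumps 6 from row 2; 6 starts row 3. P = [[1, 4], [5], [6]], Q = [[1, 3], [2], [4]].
Insert 2: 2 bumps 4 from row 1; 4 bumps 5 from row 2; 5 bumps 6 from row 3; 6 starts row 4. P = [[1, 2], [4], [5], [6]], Q = [[1, 3], [2], [4], [5]].
Insert 8: appended to row 1. P = [[1, 2, 8], [4], [5], [6]], Q = [[1, 3, 6], [2], [4], [5]].
Insert 7: 7 bumps 8 from row 1; 8 appends to row 2. P = [[1, 2, 7], [4, 8], [5], [6]], Q = [[1, 3, 6], [2, 7], [4], [5]].
Insert 3: 3 bumps 7 from row 1; 7 bumps 8 from row 2; 8 appends to row 3. P = [[1, 2, 3], [4, 7], [5, 8], [6]], Q = [[1, 3, 6], [2, 7], [4, 8], [5]].

So P = [[1, 2, 3], [4, 7], [5, 8], [6]], Q = [[1, 3, 6], [2, 7], [4, 8], [5]].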